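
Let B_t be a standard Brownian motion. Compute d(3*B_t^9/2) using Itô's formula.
d(3*B_t^9/2) = (54*B_t^7) dt + (27*B_t^8/2) dB_t

Itô's formula for f(B_t) gives d f(B_t) = f'(B_t) dB_t + (1/2) f''(B_t) dt. Compute derivatives of f(x) = 3*x^9/2:
  f'(x)  = 27*x^8/2
  f''(x) = 108*x^7
Substitute x = B_t and multiply the f'' term by 1/2:
  drift     = (1/2) * (108*x^7) evaluated at B_t = 54*B_t^7
  diffusion = (27*x^8/2) evaluated at B_t = 27*B_t^8/2
Therefore d(3*B_t^9/2) = (54*B_t^7) dt + (27*B_t^8/2) dB_t.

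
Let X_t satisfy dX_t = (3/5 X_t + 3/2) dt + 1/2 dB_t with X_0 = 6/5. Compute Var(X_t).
Var(X_t) = 5*exp(6*t/5)/24 - 5/24

The variance V(t) = Var(X_t) satisfies V'(t) = 2 a V(t) + c^2 with V(0) = 0 (drift coefficient is linear in X, diffusion is constant). With a = 3/5, c = 1/2, the solution is
  V(t) = (c^2 / (2 a)) * (exp(2 a t) - 1)
       = ((1/2)^2 / (2*(3/5))) * (exp((6/5) t) - 1)
       = 5*exp(6*t/5)/24 - 5/24.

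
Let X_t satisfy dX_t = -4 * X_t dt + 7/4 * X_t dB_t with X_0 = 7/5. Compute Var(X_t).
Var(X_t) = (49*exp(49*t/16) - 49)*exp(-8*t)/25

For GBM dX = mu X dt + sigma X dB with X_0 = x_0, apply Itô to Y = log X: dY = (mu - sigma^2/2) dt + sigma dB, so Y_t = log(x_0) + (mu - sigma^2/2) t + sigma B_t and hence X_t = x_0 * exp((mu - sigma^2/2) t + sigma B_t).
With mu = -4, sigma = 7/4, x_0 = 7/5, this gives:
  X_t = 7/5 * exp((-177/32) * t + (7/4) * B_t).
Since sigma*B_t ~ Normal(0, sigma^2 t), E[exp(sigma*B_t)] = exp(sigma^2 t / 2); so E[X_t] = x_0 * exp((mu - sigma^2/2) t) * exp(sigma^2 t / 2) = x_0 * exp(mu t) = 7*exp(-4*t)/5.
Var(X_t) = E[X_t^2] - (E[X_t])^2 = x_0^2 * exp(2 mu t) * (exp(sigma^2 t) - 1) = (49*exp(49*t/16) - 49)*exp(-8*t)/25.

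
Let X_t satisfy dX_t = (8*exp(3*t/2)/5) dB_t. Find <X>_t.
<X>_t = 64*exp(3*t)/75 - 64/75

For an Itô process dX_t = a(t) dt + b(t) dB_t, the quadratic variation is <X>_t = int_0^t b(s)^2 ds (the drift term does not contribute). Here b(s) = 8*exp(3*s/2)/5, so
  b(s)^2 = 64*exp(3*s)/25.
Integrating from 0 to t:
  <X>_t = int_0^t (64*exp(3*s)/25) ds = 64*exp(3*t)/75 - 64/75.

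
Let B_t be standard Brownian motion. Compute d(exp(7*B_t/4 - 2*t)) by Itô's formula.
d(exp(7*B_t/4 - 2*t)) = (-15*exp(7*B_t/4 - 2*t)/32) dt + (7*exp(7*B_t/4 - 2*t)/4) dB_t

Itô's formula for f(t, x): d f(t, B_t) = (f_t + (1/2) f_xx) dt + f_x dB_t. Compute partials of f(t, x) = exp(-2*t + 7*x/4):
  f_t(t,x)  = -2*exp(-2*t + 7*x/4)
  f_x(t,x)  = 7*exp(-2*t + 7*x/4)/4
  f_xx(t,x) = 49*exp(-2*t + 7*x/4)/16
Assemble drift = f_t + (1/2) f_xx = -15*exp(-2*t + 7*x/4)/32 and diffusion = f_x = 7*exp(-2*t + 7*x/4)/4. Substituting x = B_t:
  d(exp(7*B_t/4 - 2*t)) = (-15*exp(7*B_t/4 - 2*t)/32) dt + (7*exp(7*B_t/4 - 2*t)/4) dB_t.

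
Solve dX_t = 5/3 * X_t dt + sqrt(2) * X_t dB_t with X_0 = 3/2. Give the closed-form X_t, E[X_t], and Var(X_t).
X_t = 3/2 * exp((2/3) t + (sqrt(2)) B_t); E[X_t] = 3*exp(5*t/3)/2; Var(X_t) = 9*(exp(2*t) - 1)*exp(10*t/3)/4

For GBM dX = mu X dt + sigma X dB with X_0 = x_0, apply Itô to Y = log X: dY = (mu - sigma^2/2) dt + sigma dB, so Y_t = log(x_0) + (mu - sigma^2/2) t + sigma B_t and hence X_t = x_0 * exp((mu - sigma^2/2) t + sigma B_t).
With mu = 5/3, sigma = sqrt(2), x_0 = 3/2, this gives:
  X_t = 3/2 * exp((2/3) * t + (sqrt(2)) * B_t).
Since sigma*B_t ~ Normal(0, sigma^2 t), E[exp(sigma*B_t)] = exp(sigma^2 t / 2); so E[X_t] = x_0 * exp((mu - sigma^2/2) t) * exp(sigma^2 t / 2) = x_0 * exp(mu t) = 3*exp(5*t/3)/2.
Var(X_t) = E[X_t^2] - (E[X_t])^2 = x_0^2 * exp(2 mu t) * (exp(sigma^2 t) - 1) = 9*(exp(2*t) - 1)*exp(10*t/3)/4.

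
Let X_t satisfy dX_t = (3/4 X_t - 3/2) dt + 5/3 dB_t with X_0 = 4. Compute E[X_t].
E[X_t] = 2*exp(3*t/4) + 2

Taking expectations and using E[dB_t] = 0, the mean m(t) = E[X_t] satisfies the ODE m'(t) = a m(t) + b with m(0) = x_0. With a = 3/4, b = -3/2, x_0 = 4, the solution is
  m(t) = x_0 * exp(a t) + (b/a) * (exp(a t) - 1)
       = 4 * exp((3/4) t) + ((-3/2)/(3/4)) * (exp((3/4) t) - 1)
       = 2*exp(3*t/4) + 2.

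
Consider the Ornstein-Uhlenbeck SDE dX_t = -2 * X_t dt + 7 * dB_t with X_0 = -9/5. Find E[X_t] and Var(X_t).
E[X_t] = -9*exp(-2*t)/5; Var(X_t) = 49/4 - 49*exp(-4*t)/4

The OU SDE dX = -theta X dt + sigma dB admits the integrating factor exp(theta t): d(exp(theta t) X_t) = sigma exp(theta t) dB_t. Integrating from 0 to t:
  X_t = x_0 * exp(-theta t) + sigma * int_0^t exp(-theta (t-s)) dB_s.
The Itô integral has mean 0 and (by the Itô isometry) variance sigma^2 * int_0^t exp(-2 theta (t - s)) ds = sigma^2 * (1 - exp(-2 theta t)) / (2 theta).
With theta = 2, sigma = 7, x_0 = -9/5:
  E[X_t] = -9/5 * exp(-2 t) = -9*exp(-2*t)/5
  Var(X_t) = (7)^2 * (1 - exp(-2*2 t)) / (2 * 2) = 49/4 - 49*exp(-4*t)/4.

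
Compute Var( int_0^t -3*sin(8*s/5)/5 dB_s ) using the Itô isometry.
Var = 9*t/50 - 9*sin(8*t/5)*cos(8*t/5)/80

The Itô integral of a deterministic integrand f(s) has mean 0 because each increment f(s) * (B_{s+ds} - B_s) has mean 0. By the Itô isometry:
  Var( int_0^t f(s) dB_s ) = E[ (int_0^t f(s) dB_s)^2 ] = int_0^t f(s)^2 ds.
Here f(s) = -3*sin(8*s/5)/5, so f(s)^2 = 9*sin(8*s/5)^2/25. Integrate:
  int_0^t (9*sin(8*s/5)^2/25) ds = 9*t/50 - 9*sin(8*t/5)*cos(8*t/5)/80.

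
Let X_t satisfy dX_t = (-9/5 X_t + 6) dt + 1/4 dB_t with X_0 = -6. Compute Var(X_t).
Var(X_t) = 5/288 - 5*exp(-18*t/5)/288

The variance V(t) = Var(X_t) satisfies V'(t) = 2 a V(t) + c^2 with V(0) = 0 (drift coefficient is linear in X, diffusion is constant). With a = -9/5, c = 1/4, the solution is
  V(t) = (c^2 / (2 a)) * (exp(2 a t) - 1)
       = ((1/4)^2 / (2*(-9/5))) * (exp((-18/5) t) - 1)
       = 5/288 - 5*exp(-18*t/5)/288.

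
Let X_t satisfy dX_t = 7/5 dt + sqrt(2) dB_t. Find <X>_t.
<X>_t = 2*t

For an Itô process dX_t = a(t) dt + b(t) dB_t, the quadratic variation is <X>_t = int_0^t b(s)^2 ds (the drift term does not contribute). Here b(s) = sqrt(2), so
  b(s)^2 = 2.
Integrating from 0 to t:
  <X>_t = int_0^t (2) ds = 2*t.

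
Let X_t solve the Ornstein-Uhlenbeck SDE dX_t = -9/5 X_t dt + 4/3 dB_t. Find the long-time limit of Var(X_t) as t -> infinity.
lim Var(X_t) = 40/81

The OU SDE dX = -theta X dt + sigma dB admits the integrating factor exp(theta t): d(exp(theta t) X_t) = sigma exp(theta t) dB_t. Integrating from 0 to t gives X_t = x_0 * exp(-theta t) + sigma * int_0^t exp(-theta (t-s)) dB_s for any initial x_0. The Itô integral has variance (by the Itô isometry) sigma^2 * int_0^t exp(-2 theta (t - s)) ds = sigma^2 * (1 - exp(-2 theta t)) / (2 theta), independent of x_0.
With theta = 9/5, sigma = 4/3:
  Var(X_t) = (4/3)^2 * (1 - exp(-2*9/5 t)) / (2 * 9/5) = 40/81 - 40*exp(-18*t/5)/81.
As t -> infinity, exp(-2*9/5 t) -> 0, so the stationary variance is sigma^2 / (2 theta) = 40/81.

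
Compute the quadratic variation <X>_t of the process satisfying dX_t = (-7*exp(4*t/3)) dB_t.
<X>_t = 147*exp(8*t/3)/8 - 147/8

For an Itô process dX_t = a(t) dt + b(t) dB_t, the quadratic variation is <X>_t = int_0^t b(s)^2 ds (the drift term does not contribute). Here b(s) = -7*exp(4*s/3), so
  b(s)^2 = 49*exp(8*s/3).
Integrating from 0 to t:
  <X>_t = int_0^t (49*exp(8*s/3)) ds = 147*exp(8*t/3)/8 - 147/8.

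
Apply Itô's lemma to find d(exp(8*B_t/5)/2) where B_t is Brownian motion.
d(exp(8*B_t/5)/2) = (16*exp(8*B_t/5)/25) dt + (4*exp(8*B_t/5)/5) dB_t

Itô's formula for f(B_t) gives d f(B_t) = f'(B_t) dB_t + (1/2) f''(B_t) dt. Compute derivatives of f(x) = exp(8*x/5)/2:
  f'(x)  = 4*exp(8*x/5)/5
  f''(x) = 32*exp(8*x/5)/25
Substitute x = B_t and multiply the f'' term by 1/2:
  drift     = (1/2) * (32*exp(8*x/5)/25) evaluated at B_t = 16*exp(8*B_t/5)/25
  diffusion = (4*exp(8*x/5)/5) evaluated at B_t = 4*exp(8*B_t/5)/5
Therefore d(exp(8*B_t/5)/2) = (16*exp(8*B_t/5)/25) dt + (4*exp(8*B_t/5)/5) dB_t.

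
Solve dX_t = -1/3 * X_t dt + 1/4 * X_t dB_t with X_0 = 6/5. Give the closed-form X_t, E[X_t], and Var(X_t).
X_t = 6/5 * exp((-35/96) t + (1/4) B_t); E[X_t] = 6*exp(-t/3)/5; Var(X_t) = (36*exp(t/16) - 36)*exp(-2*t/3)/25

For GBM dX = mu X dt + sigma X dB with X_0 = x_0, apply Itô to Y = log X: dY = (mu - sigma^2/2) dt + sigma dB, so Y_t = log(x_0) + (mu - sigma^2/2) t + sigma B_t and hence X_t = x_0 * exp((mu - sigma^2/2) t + sigma B_t).
With mu = -1/3, sigma = 1/4, x_0 = 6/5, this gives:
  X_t = 6/5 * exp((-35/96) * t + (1/4) * B_t).
Since sigma*B_t ~ Normal(0, sigma^2 t), E[exp(sigma*B_t)] = exp(sigma^2 t / 2); so E[X_t] = x_0 * exp((mu - sigma^2/2) t) * exp(sigma^2 t / 2) = x_0 * exp(mu t) = 6*exp(-t/3)/5.
Var(X_t) = E[X_t^2] - (E[X_t])^2 = x_0^2 * exp(2 mu t) * (exp(sigma^2 t) - 1) = (36*exp(t/16) - 36)*exp(-2*t/3)/25.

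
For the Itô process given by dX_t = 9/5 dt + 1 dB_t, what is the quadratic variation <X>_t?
<X>_t = t

For an Itô process dX_t = a(t) dt + b(t) dB_t, the quadratic variation is <X>_t = int_0^t b(s)^2 ds (the drift term does not contribute). Here b(s) = 1, so
  b(s)^2 = 1.
Integrating from 0 to t:
  <X>_t = int_0^t (1) ds = t.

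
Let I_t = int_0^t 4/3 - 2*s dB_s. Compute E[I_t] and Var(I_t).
E[I_t] = 0; Var(I_t) = 4*t*(3*t^2 - 6*t + 4)/9

The Itô integral of a deterministic integrand f(s) has mean 0 because each increment f(s) * (B_{s+ds} - B_s) has mean 0. By the Itô isometry:
  Var( int_0^t f(s) dB_s ) = E[ (int_0^t f(s) dB_s)^2 ] = int_0^t f(s)^2 ds.
Here f(s) = 4/3 - 2*s, so f(s)^2 = 4*(3*s - 2)^2/9. Integrate:
  int_0^t (4*(3*s - 2)^2/9) ds = 4*t*(3*t^2 - 6*t + 4)/9.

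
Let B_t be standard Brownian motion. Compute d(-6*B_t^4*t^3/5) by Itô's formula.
d(-6*B_t^4*t^3/5) = (18*B_t^2*t^2*(-B_t^2 - 2*t)/5) dt + (-24*B_t^3*t^3/5) dB_t

Itô's formula for f(t, x): d f(t, B_t) = (f_t + (1/2) f_xx) dt + f_x dB_t. Compute partials of f(t, x) = -6*t^3*x^4/5:
  f_t(t,x)  = -18*t^2*x^4/5
  f_x(t,x)  = -24*t^3*x^3/5
  f_xx(t,x) = -72*t^3*x^2/5
Assemble drift = f_t + (1/2) f_xx = 18*t^2*x^2*(-2*t - x^2)/5 and diffusion = f_x = -24*t^3*x^3/5. Substituting x = B_t:
  d(-6*B_t^4*t^3/5) = (18*B_t^2*t^2*(-B_t^2 - 2*t)/5) dt + (-24*B_t^3*t^3/5) dB_t.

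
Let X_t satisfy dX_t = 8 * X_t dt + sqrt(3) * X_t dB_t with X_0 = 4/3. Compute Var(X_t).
Var(X_t) = 16*(exp(3*t) - 1)*exp(16*t)/9

For GBM dX = mu X dt + sigma X dB with X_0 = x_0, apply Itô to Y = log X: dY = (mu - sigma^2/2) dt + sigma dB, so Y_t = log(x_0) + (mu - sigma^2/2) t + sigma B_t and hence X_t = x_0 * exp((mu - sigma^2/2) t + sigma B_t).
With mu = 8, sigma = sqrt(3), x_0 = 4/3, this gives:
  X_t = 4/3 * exp((13/2) * t + (sqrt(3)) * B_t).
Since sigma*B_t ~ Normal(0, sigma^2 t), E[exp(sigma*B_t)] = exp(sigma^2 t / 2); so E[X_t] = x_0 * exp((mu - sigma^2/2) t) * exp(sigma^2 t / 2) = x_0 * exp(mu t) = 4*exp(8*t)/3.
Var(X_t) = E[X_t^2] - (E[X_t])^2 = x_0^2 * exp(2 mu t) * (exp(sigma^2 t) - 1) = 16*(exp(3*t) - 1)*exp(16*t)/9.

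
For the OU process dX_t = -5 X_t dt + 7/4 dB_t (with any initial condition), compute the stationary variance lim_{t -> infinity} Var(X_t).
lim Var(X_t) = 49/160

The OU SDE dX = -theta X dt + sigma dB admits the integrating factor exp(theta t): d(exp(theta t) X_t) = sigma exp(theta t) dB_t. Integrating from 0 to t gives X_t = x_0 * exp(-theta t) + sigma * int_0^t exp(-theta (t-s)) dB_s for any initial x_0. The Itô integral has variance (by the Itô isometry) sigma^2 * int_0^t exp(-2 theta (t - s)) ds = sigma^2 * (1 - exp(-2 theta t)) / (2 theta), independent of x_0.
With theta = 5, sigma = 7/4:
  Var(X_t) = (7/4)^2 * (1 - exp(-2*5 t)) / (2 * 5) = 49/160 - 49*exp(-10*t)/160.
As t -> infinity, exp(-2*5 t) -> 0, so the stationary variance is sigma^2 / (2 theta) = 49/160.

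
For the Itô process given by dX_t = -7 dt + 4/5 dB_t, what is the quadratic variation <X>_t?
<X>_t = 16*t/25

For an Itô process dX_t = a(t) dt + b(t) dB_t, the quadratic variation is <X>_t = int_0^t b(s)^2 ds (the drift term does not contribute). Here b(s) = 4/5, so
  b(s)^2 = 16/25.
Integrating from 0 to t:
  <X>_t = int_0^t (16/25) ds = 16*t/25.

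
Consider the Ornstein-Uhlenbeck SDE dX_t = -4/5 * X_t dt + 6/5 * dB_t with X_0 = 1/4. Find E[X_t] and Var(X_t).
E[X_t] = exp(-4*t/5)/4; Var(X_t) = 9/10 - 9*exp(-8*t/5)/10

The OU SDE dX = -theta X dt + sigma dB admits the integrating factor exp(theta t): d(exp(theta t) X_t) = sigma exp(theta t) dB_t. Integrating from 0 to t:
  X_t = x_0 * exp(-theta t) + sigma * int_0^t exp(-theta (t-s)) dB_s.
The Itô integral has mean 0 and (by the Itô isometry) variance sigma^2 * int_0^t exp(-2 theta (t - s)) ds = sigma^2 * (1 - exp(-2 theta t)) / (2 theta).
With theta = 4/5, sigma = 6/5, x_0 = 1/4:
  E[X_t] = 1/4 * exp(-4/5 t) = exp(-4*t/5)/4
  Var(X_t) = (6/5)^2 * (1 - exp(-2*4/5 t)) / (2 * 4/5) = 9/10 - 9*exp(-8*t/5)/10.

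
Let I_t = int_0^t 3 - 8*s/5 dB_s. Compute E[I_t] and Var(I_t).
E[I_t] = 0; Var(I_t) = t*(64*t^2 - 360*t + 675)/75

The Itô integral of a deterministic integrand f(s) has mean 0 because each increment f(s) * (B_{s+ds} - B_s) has mean 0. By the Itô isometry:
  Var( int_0^t f(s) dB_s ) = E[ (int_0^t f(s) dB_s)^2 ] = int_0^t f(s)^2 ds.
Here f(s) = 3 - 8*s/5, so f(s)^2 = (8*s - 15)^2/25. Integrate:
  int_0^t ((8*s - 15)^2/25) ds = t*(64*t^2 - 360*t + 675)/75.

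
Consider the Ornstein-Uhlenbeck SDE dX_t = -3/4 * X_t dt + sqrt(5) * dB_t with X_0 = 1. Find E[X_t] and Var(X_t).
E[X_t] = exp(-3*t/4); Var(X_t) = 10/3 - 10*exp(-3*t/2)/3

The OU SDE dX = -theta X dt + sigma dB admits the integrating factor exp(theta t): d(exp(theta t) X_t) = sigma exp(theta t) dB_t. Integrating from 0 to t:
  X_t = x_0 * exp(-theta t) + sigma * int_0^t exp(-theta (t-s)) dB_s.
The Itô integral has mean 0 and (by the Itô isometry) variance sigma^2 * int_0^t exp(-2 theta (t - s)) ds = sigma^2 * (1 - exp(-2 theta t)) / (2 theta).
With theta = 3/4, sigma = sqrt(5), x_0 = 1:
  E[X_t] = 1 * exp(-3/4 t) = exp(-3*t/4)
  Var(X_t) = (sqrt(5))^2 * (1 - exp(-2*3/4 t)) / (2 * 3/4) = 10/3 - 10*exp(-3*t/2)/3.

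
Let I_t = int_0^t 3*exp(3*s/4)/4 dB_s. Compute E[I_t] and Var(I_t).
E[I_t] = 0; Var(I_t) = 3*exp(3*t/2)/8 - 3/8

The Itô integral of a deterministic integrand f(s) has mean 0 because each increment f(s) * (B_{s+ds} - B_s) has mean 0. By the Itô isometry:
  Var( int_0^t f(s) dB_s ) = E[ (int_0^t f(s) dB_s)^2 ] = int_0^t f(s)^2 ds.
Here f(s) = 3*exp(3*s/4)/4, so f(s)^2 = 9*exp(3*s/2)/16. Integrate:
  int_0^t (9*exp(3*s/2)/16) ds = 3*exp(3*t/2)/8 - 3/8.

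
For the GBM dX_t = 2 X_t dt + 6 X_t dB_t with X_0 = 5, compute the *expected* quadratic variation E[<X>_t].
E[<X>_t] = 45*exp(40*t)/2 - 45/2

<X>_t = int_0^t (6 * X_s)^2 ds. Taking expectation inside the integral: E[<X>_t] = 6^2 * int_0^t E[X_s^2] ds. For GBM, E[X_s^2] = x_0^2 * exp((2 mu + sigma^2) s). Integrating:
  E[<X>_t] = 6^2 * 5^2 * (exp((2*2 + 6^2) t) - 1) / (2*2 + 6^2)
           = 6^2 * 5^2 * (exp(40 t) - 1) / 40 = 45*exp(40*t)/2 - 45/2.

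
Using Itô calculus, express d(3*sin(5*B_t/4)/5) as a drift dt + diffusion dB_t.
d(3*sin(5*B_t/4)/5) = (-15*sin(5*B_t/4)/32) dt + (3*cos(5*B_t/4)/4) dB_t

Itô's formula for f(B_t) gives d f(B_t) = f'(B_t) dB_t + (1/2) f''(B_t) dt. Compute derivatives of f(x) = 3*sin(5*x/4)/5:
  f'(x)  = 3*cos(5*x/4)/4
  f''(x) = -15*sin(5*x/4)/16
Substitute x = B_t and multiply the f'' term by 1/2:
  drift     = (1/2) * (-15*sin(5*x/4)/16) evaluated at B_t = -15*sin(5*B_t/4)/32
  diffusion = (3*cos(5*x/4)/4) evaluated at B_t = 3*cos(5*B_t/4)/4
Therefore d(3*sin(5*B_t/4)/5) = (-15*sin(5*B_t/4)/32) dt + (3*cos(5*B_t/4)/4) dB_t.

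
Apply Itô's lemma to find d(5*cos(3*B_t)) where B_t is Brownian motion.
d(5*cos(3*B_t)) = (-45*cos(3*B_t)/2) dt + (-15*sin(3*B_t)) dB_t

Itô's formula for f(B_t) gives d f(B_t) = f'(B_t) dB_t + (1/2) f''(B_t) dt. Compute derivatives of f(x) = 5*cos(3*x):
  f'(x)  = -15*sin(3*x)
  f''(x) = -45*cos(3*x)
Substitute x = B_t and multiply the f'' term by 1/2:
  drift     = (1/2) * (-45*cos(3*x)) evaluated at B_t = -45*cos(3*B_t)/2
  diffusion = (-15*sin(3*x)) evaluated at B_t = -15*sin(3*B_t)
Therefore d(5*cos(3*B_t)) = (-45*cos(3*B_t)/2) dt + (-15*sin(3*B_t)) dB_t.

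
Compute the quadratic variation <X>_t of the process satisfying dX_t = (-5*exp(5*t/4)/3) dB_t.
<X>_t = 10*exp(5*t/2)/9 - 10/9

For an Itô process dX_t = a(t) dt + b(t) dB_t, the quadratic variation is <X>_t = int_0^t b(s)^2 ds (the drift term does not contribute). Here b(s) = -5*exp(5*s/4)/3, so
  b(s)^2 = 25*exp(5*s/2)/9.
Integrating from 0 to t:
  <X>_t = int_0^t (25*exp(5*s/2)/9) ds = 10*exp(5*t/2)/9 - 10/9.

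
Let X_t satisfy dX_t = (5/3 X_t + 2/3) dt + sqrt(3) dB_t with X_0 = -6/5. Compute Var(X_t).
Var(X_t) = 9*exp(10*t/3)/10 - 9/10

The variance V(t) = Var(X_t) satisfies V'(t) = 2 a V(t) + c^2 with V(0) = 0 (drift coefficient is linear in X, diffusion is constant). With a = 5/3, c = sqrt(3), the solution is
  V(t) = (c^2 / (2 a)) * (exp(2 a t) - 1)
       = (sqrt(3)^2 / (2*(5/3))) * (exp((10/3) t) - 1)
       = 9*exp(10*t/3)/10 - 9/10.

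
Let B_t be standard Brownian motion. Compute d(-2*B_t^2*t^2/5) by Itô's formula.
d(-2*B_t^2*t^2/5) = (2*t*(-2*B_t^2 - t)/5) dt + (-4*B_t*t^2/5) dB_t

Itô's formula for f(t, x): d f(t, B_t) = (f_t + (1/2) f_xx) dt + f_x dB_t. Compute partials of f(t, x) = -2*t^2*x^2/5:
  f_t(t,x)  = -4*t*x^2/5
  f_x(t,x)  = -4*t^2*x/5
  f_xx(t,x) = -4*t^2/5
Assemble drift = f_t + (1/2) f_xx = 2*t*(-t - 2*x^2)/5 and diffusion = f_x = -4*t^2*x/5. Substituting x = B_t:
  d(-2*B_t^2*t^2/5) = (2*t*(-2*B_t^2 - t)/5) dt + (-4*B_t*t^2/5) dB_t.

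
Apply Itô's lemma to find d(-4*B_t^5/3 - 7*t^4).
d(-4*B_t^5/3 - 7*t^4) = (-40*B_t^3/3 - 28*t^3) dt + (-20*B_t^4/3) dB_t

Itô's formula for f(t, x): d f(t, B_t) = (f_t + (1/2) f_xx) dt + f_x dB_t. Compute partials of f(t, x) = -7*t^4 - 4*x^5/3:
  f_t(t,x)  = -28*t^3
  f_x(t,x)  = -20*x^4/3
  f_xx(t,x) = -80*x^3/3
Assemble drift = f_t + (1/2) f_xx = -28*t^3 - 40*x^3/3 and diffusion = f_x = -20*x^4/3. Substituting x = B_t:
  d(-4*B_t^5/3 - 7*t^4) = (-40*B_t^3/3 - 28*t^3) dt + (-20*B_t^4/3) dB_t.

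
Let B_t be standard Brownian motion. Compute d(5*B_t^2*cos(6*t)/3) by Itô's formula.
d(5*B_t^2*cos(6*t)/3) = (-10*B_t^2*sin(6*t) + 5*cos(6*t)/3) dt + (10*B_t*cos(6*t)/3) dB_t

Itô's formula for f(t, x): d f(t, B_t) = (f_t + (1/2) f_xx) dt + f_x dB_t. Compute partials of f(t, x) = 5*x^2*cos(6*t)/3:
  f_t(t,x)  = -10*x^2*sin(6*t)
  f_x(t,x)  = 10*x*cos(6*t)/3
  f_xx(t,x) = 10*cos(6*t)/3
Assemble drift = f_t + (1/2) f_xx = -10*x^2*sin(6*t) + 5*cos(6*t)/3 and diffusion = f_x = 10*x*cos(6*t)/3. Substituting x = B_t:
  d(5*B_t^2*cos(6*t)/3) = (-10*B_t^2*sin(6*t) + 5*cos(6*t)/3) dt + (10*B_t*cos(6*t)/3) dB_t.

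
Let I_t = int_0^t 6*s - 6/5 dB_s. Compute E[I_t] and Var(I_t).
E[I_t] = 0; Var(I_t) = 12*t*(25*t^2 - 15*t + 3)/25

The Itô integral of a deterministic integrand f(s) has mean 0 because each increment f(s) * (B_{s+ds} - B_s) has mean 0. By the Itô isometry:
  Var( int_0^t f(s) dB_s ) = E[ (int_0^t f(s) dB_s)^2 ] = int_0^t f(s)^2 ds.
Here f(s) = 6*s - 6/5, so f(s)^2 = 36*(5*s - 1)^2/25. Integrate:
  int_0^t (36*(5*s - 1)^2/25) ds = 12*t*(25*t^2 - 15*t + 3)/25.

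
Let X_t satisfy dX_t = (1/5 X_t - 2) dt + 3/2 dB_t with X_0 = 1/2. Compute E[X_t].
E[X_t] = 10 - 19*exp(t/5)/2

Taking expectations and using E[dB_t] = 0, the mean m(t) = E[X_t] satisfies the ODE m'(t) = a m(t) + b with m(0) = x_0. With a = 1/5, b = -2, x_0 = 1/2, the solution is
  m(t) = x_0 * exp(a t) + (b/a) * (exp(a t) - 1)
       = (1/2) * exp((1/5) t) + ((-2)/(1/5)) * (exp((1/5) t) - 1)
       = 10 - 19*exp(t/5)/2.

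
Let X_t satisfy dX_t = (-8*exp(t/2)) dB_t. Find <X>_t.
<X>_t = 64*exp(t) - 64

For an Itô process dX_t = a(t) dt + b(t) dB_t, the quadratic variation is <X>_t = int_0^t b(s)^2 ds (the drift term does not contribute). Here b(s) = -8*exp(s/2), so
  b(s)^2 = 64*exp(s).
Integrating from 0 to t:
  <X>_t = int_0^t (64*exp(s)) ds = 64*exp(t) - 64.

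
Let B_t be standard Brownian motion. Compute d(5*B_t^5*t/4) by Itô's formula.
d(5*B_t^5*t/4) = (5*B_t^3*(B_t^2 + 10*t)/4) dt + (25*B_t^4*t/4) dB_t

Itô's formula for f(t, x): d f(t, B_t) = (f_t + (1/2) f_xx) dt + f_x dB_t. Compute partials of f(t, x) = 5*t*x^5/4:
  f_t(t,x)  = 5*x^5/4
  f_x(t,x)  = 25*t*x^4/4
  f_xx(t,x) = 25*t*x^3
Assemble drift = f_t + (1/2) f_xx = 5*x^3*(10*t + x^2)/4 and diffusion = f_x = 25*t*x^4/4. Substituting x = B_t:
  d(5*B_t^5*t/4) = (5*B_t^3*(B_t^2 + 10*t)/4) dt + (25*B_t^4*t/4) dB_t.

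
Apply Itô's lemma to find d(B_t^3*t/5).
d(B_t^3*t/5) = (B_t*(B_t^2 + 3*t)/5) dt + (3*B_t^2*t/5) dB_t

Itô's formula for f(t, x): d f(t, B_t) = (f_t + (1/2) f_xx) dt + f_x dB_t. Compute partials of f(t, x) = t*x^3/5:
  f_t(t,x)  = x^3/5
  f_x(t,x)  = 3*t*x^2/5
  f_xx(t,x) = 6*t*x/5
Assemble drift = f_t + (1/2) f_xx = x*(3*t + x^2)/5 and diffusion = f_x = 3*t*x^2/5. Substituting x = B_t:
  d(B_t^3*t/5) = (B_t*(B_t^2 + 3*t)/5) dt + (3*B_t^2*t/5) dB_t.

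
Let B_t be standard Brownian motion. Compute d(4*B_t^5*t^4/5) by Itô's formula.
d(4*B_t^5*t^4/5) = (B_t^3*t^3*(16*B_t^2/5 + 8*t)) dt + (4*B_t^4*t^4) dB_t

Itô's formula for f(t, x): d f(t, B_t) = (f_t + (1/2) f_xx) dt + f_x dB_t. Compute partials of f(t, x) = 4*t^4*x^5/5:
  f_t(t,x)  = 16*t^3*x^5/5
  f_x(t,x)  = 4*t^4*x^4
  f_xx(t,x) = 16*t^4*x^3
Assemble drift = f_t + (1/2) f_xx = t^3*x^3*(8*t + 16*x^2/5) and diffusion = f_x = 4*t^4*x^4. Substituting x = B_t:
  d(4*B_t^5*t^4/5) = (B_t^3*t^3*(16*B_t^2/5 + 8*t)) dt + (4*B_t^4*t^4) dB_t.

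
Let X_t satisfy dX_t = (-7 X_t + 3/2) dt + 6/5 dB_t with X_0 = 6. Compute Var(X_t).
Var(X_t) = 18/175 - 18*exp(-14*t)/175

The variance V(t) = Var(X_t) satisfies V'(t) = 2 a V(t) + c^2 with V(0) = 0 (drift coefficient is linear in X, diffusion is constant). With a = -7, c = 6/5, the solution is
  V(t) = (c^2 / (2 a)) * (exp(2 a t) - 1)
       = ((6/5)^2 / (2*(-7))) * (exp((-14) t) - 1)
       = 18/175 - 18*exp(-14*t)/175.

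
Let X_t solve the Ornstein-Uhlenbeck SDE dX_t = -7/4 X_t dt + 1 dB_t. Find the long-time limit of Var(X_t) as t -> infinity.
lim Var(X_t) = 2/7

The OU SDE dX = -theta X dt + sigma dB admits the integrating factor exp(theta t): d(exp(theta t) X_t) = sigma exp(theta t) dB_t. Integrating from 0 to t gives X_t = x_0 * exp(-theta t) + sigma * int_0^t exp(-theta (t-s)) dB_s for any initial x_0. The Itô integral has variance (by the Itô isometry) sigma^2 * int_0^t exp(-2 theta (t - s)) ds = sigma^2 * (1 - exp(-2 theta t)) / (2 theta), independent of x_0.
With theta = 7/4, sigma = 1:
  Var(X_t) = (1)^2 * (1 - exp(-2*7/4 t)) / (2 * 7/4) = 2/7 - 2*exp(-7*t/2)/7.
As t -> infinity, exp(-2*7/4 t) -> 0, so the stationary variance is sigma^2 / (2 theta) = 2/7.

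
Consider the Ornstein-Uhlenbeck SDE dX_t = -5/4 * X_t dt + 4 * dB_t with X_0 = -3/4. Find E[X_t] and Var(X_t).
E[X_t] = -3*exp(-5*t/4)/4; Var(X_t) = 32/5 - 32*exp(-5*t/2)/5

The OU SDE dX = -theta X dt + sigma dB admits the integrating factor exp(theta t): d(exp(theta t) X_t) = sigma exp(theta t) dB_t. Integrating from 0 to t:
  X_t = x_0 * exp(-theta t) + sigma * int_0^t exp(-theta (t-s)) dB_s.
The Itô integral has mean 0 and (by the Itô isometry) variance sigma^2 * int_0^t exp(-2 theta (t - s)) ds = sigma^2 * (1 - exp(-2 theta t)) / (2 theta).
With theta = 5/4, sigma = 4, x_0 = -3/4:
  E[X_t] = -3/4 * exp(-5/4 t) = -3*exp(-5*t/4)/4
  Var(X_t) = (4)^2 * (1 - exp(-2*5/4 t)) / (2 * 5/4) = 32/5 - 32*exp(-5*t/2)/5.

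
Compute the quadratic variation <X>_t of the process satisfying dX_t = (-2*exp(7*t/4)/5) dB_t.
<X>_t = 8*exp(7*t/2)/175 - 8/175

For an Itô process dX_t = a(t) dt + b(t) dB_t, the quadratic variation is <X>_t = int_0^t b(s)^2 ds (the drift term does not contribute). Here b(s) = -2*exp(7*s/4)/5, so
  b(s)^2 = 4*exp(7*s/2)/25.
Integrating from 0 to t:
  <X>_t = int_0^t (4*exp(7*s/2)/25) ds = 8*exp(7*t/2)/175 - 8/175.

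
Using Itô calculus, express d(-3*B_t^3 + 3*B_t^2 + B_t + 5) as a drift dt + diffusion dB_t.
d(-3*B_t^3 + 3*B_t^2 + B_t + 5) = (3 - 9*B_t) dt + (-9*B_t^2 + 6*B_t + 1) dB_t

Itô's formula for f(B_t) gives d f(B_t) = f'(B_t) dB_t + (1/2) f''(B_t) dt. Compute derivatives of f(x) = -3*x^3 + 3*x^2 + x + 5:
  f'(x)  = -9*x^2 + 6*x + 1
  f''(x) = 6 - 18*x
Substitute x = B_t and multiply the f'' term by 1/2:
  drift     = (1/2) * (6 - 18*x) evaluated at B_t = 3 - 9*B_t
  diffusion = (-9*x^2 + 6*x + 1) evaluated at B_t = -9*B_t^2 + 6*B_t + 1
Therefore d(-3*B_t^3 + 3*B_t^2 + B_t + 5) = (3 - 9*B_t) dt + (-9*B_t^2 + 6*B_t + 1) dB_t.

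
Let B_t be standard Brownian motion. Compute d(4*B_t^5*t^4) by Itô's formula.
d(4*B_t^5*t^4) = (B_t^3*t^3*(16*B_t^2 + 40*t)) dt + (20*B_t^4*t^4) dB_t

Itô's formula for f(t, x): d f(t, B_t) = (f_t + (1/2) f_xx) dt + f_x dB_t. Compute partials of f(t, x) = 4*t^4*x^5:
  f_t(t,x)  = 16*t^3*x^5
  f_x(t,x)  = 20*t^4*x^4
  f_xx(t,x) = 80*t^4*x^3
Assemble drift = f_t + (1/2) f_xx = t^3*x^3*(40*t + 16*x^2) and diffusion = f_x = 20*t^4*x^4. Substituting x = B_t:
  d(4*B_t^5*t^4) = (B_t^3*t^3*(16*B_t^2 + 40*t)) dt + (20*B_t^4*t^4) dB_t.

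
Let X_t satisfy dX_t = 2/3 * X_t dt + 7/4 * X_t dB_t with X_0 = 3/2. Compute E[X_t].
E[X_t] = 3*exp(2*t/3)/2

For GBM dX = mu X dt + sigma X dB with X_0 = x_0, apply Itô to Y = log X: dY = (mu - sigma^2/2) dt + sigma dB, so Y_t = log(x_0) + (mu - sigma^2/2) t + sigma B_t and hence X_t = x_0 * exp((mu - sigma^2/2) t + sigma B_t).
With mu = 2/3, sigma = 7/4, x_0 = 3/2, this gives:
  X_t = 3/2 * exp((-83/96) * t + (7/4) * B_t).
Since sigma*B_t ~ Normal(0, sigma^2 t), E[exp(sigma*B_t)] = exp(sigma^2 t / 2); so E[X_t] = x_0 * exp((mu - sigma^2/2) t) * exp(sigma^2 t / 2) = x_0 * exp(mu t) = 3*exp(2*t/3)/2.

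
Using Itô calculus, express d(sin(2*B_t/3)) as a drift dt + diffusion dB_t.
d(sin(2*B_t/3)) = (-2*sin(2*B_t/3)/9) dt + (2*cos(2*B_t/3)/3) dB_t

Itô's formula for f(B_t) gives d f(B_t) = f'(B_t) dB_t + (1/2) f''(B_t) dt. Compute derivatives of f(x) = sin(2*x/3):
  f'(x)  = 2*cos(2*x/3)/3
  f''(x) = -4*sin(2*x/3)/9
Substitute x = B_t and multiply the f'' term by 1/2:
  drift     = (1/2) * (-4*sin(2*x/3)/9) evaluated at B_t = -2*sin(2*B_t/3)/9
  diffusion = (2*cos(2*x/3)/3) evaluated at B_t = 2*cos(2*B_t/3)/3
Therefore d(sin(2*B_t/3)) = (-2*sin(2*B_t/3)/9) dt + (2*cos(2*B_t/3)/3) dB_t.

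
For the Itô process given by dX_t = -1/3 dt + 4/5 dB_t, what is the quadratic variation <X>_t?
<X>_t = 16*t/25

For an Itô process dX_t = a(t) dt + b(t) dB_t, the quadratic variation is <X>_t = int_0^t b(s)^2 ds (the drift term does not contribute). Here b(s) = 4/5, so
  b(s)^2 = 16/25.
Integrating from 0 to t:
  <X>_t = int_0^t (16/25) ds = 16*t/25.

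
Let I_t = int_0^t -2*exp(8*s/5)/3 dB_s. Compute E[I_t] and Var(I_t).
E[I_t] = 0; Var(I_t) = 5*exp(16*t/5)/36 - 5/36

The Itô integral of a deterministic integrand f(s) has mean 0 because each increment f(s) * (B_{s+ds} - B_s) has mean 0. By the Itô isometry:
  Var( int_0^t f(s) dB_s ) = E[ (int_0^t f(s) dB_s)^2 ] = int_0^t f(s)^2 ds.
Here f(s) = -2*exp(8*s/5)/3, so f(s)^2 = 4*exp(16*s/5)/9. Integrate:
  int_0^t (4*exp(16*s/5)/9) ds = 5*exp(16*t/5)/36 - 5/36.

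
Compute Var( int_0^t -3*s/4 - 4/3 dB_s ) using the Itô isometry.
Var = t*(27*t^2 + 144*t + 256)/144

The Itô integral of a deterministic integrand f(s) has mean 0 because each increment f(s) * (B_{s+ds} - B_s) has mean 0. By the Itô isometry:
  Var( int_0^t f(s) dB_s ) = E[ (int_0^t f(s) dB_s)^2 ] = int_0^t f(s)^2 ds.
Here f(s) = -3*s/4 - 4/3, so f(s)^2 = (9*s + 16)^2/144. Integrate:
  int_0^t ((9*s + 16)^2/144) ds = t*(27*t^2 + 144*t + 256)/144.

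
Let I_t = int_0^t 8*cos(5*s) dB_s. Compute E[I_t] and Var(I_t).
E[I_t] = 0; Var(I_t) = 32*t + 16*sin(10*t)/5

The Itô integral of a deterministic integrand f(s) has mean 0 because each increment f(s) * (B_{s+ds} - B_s) has mean 0. By the Itô isometry:
  Var( int_0^t f(s) dB_s ) = E[ (int_0^t f(s) dB_s)^2 ] = int_0^t f(s)^2 ds.
Here f(s) = 8*cos(5*s), so f(s)^2 = 64*cos(5*s)^2. Integrate:
  int_0^t (64*cos(5*s)^2) ds = 32*t + 16*sin(10*t)/5.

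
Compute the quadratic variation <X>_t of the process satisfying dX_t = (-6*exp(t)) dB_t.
<X>_t = 18*exp(2*t) - 18

For an Itô process dX_t = a(t) dt + b(t) dB_t, the quadratic variation is <X>_t = int_0^t b(s)^2 ds (the drift term does not contribute). Here b(s) = -6*exp(s), so
  b(s)^2 = 36*exp(2*s).
Integrating from 0 to t:
  <X>_t = int_0^t (36*exp(2*s)) ds = 18*exp(2*t) - 18.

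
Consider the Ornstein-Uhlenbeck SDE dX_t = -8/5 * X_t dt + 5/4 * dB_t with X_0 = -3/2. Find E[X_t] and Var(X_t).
E[X_t] = -3*exp(-8*t/5)/2; Var(X_t) = 125/256 - 125*exp(-16*t/5)/256

The OU SDE dX = -theta X dt + sigma dB admits the integrating factor exp(theta t): d(exp(theta t) X_t) = sigma exp(theta t) dB_t. Integrating from 0 to t:
  X_t = x_0 * exp(-theta t) + sigma * int_0^t exp(-theta (t-s)) dB_s.
The Itô integral has mean 0 and (by the Itô isometry) variance sigma^2 * int_0^t exp(-2 theta (t - s)) ds = sigma^2 * (1 - exp(-2 theta t)) / (2 theta).
With theta = 8/5, sigma = 5/4, x_0 = -3/2:
  E[X_t] = -3/2 * exp(-8/5 t) = -3*exp(-8*t/5)/2
  Var(X_t) = (5/4)^2 * (1 - exp(-2*8/5 t)) / (2 * 8/5) = 125/256 - 125*exp(-16*t/5)/256.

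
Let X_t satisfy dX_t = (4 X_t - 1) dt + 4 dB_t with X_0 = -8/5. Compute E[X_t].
E[X_t] = 1/4 - 37*exp(4*t)/20

Taking expectations and using E[dB_t] = 0, the mean m(t) = E[X_t] satisfies the ODE m'(t) = a m(t) + b with m(0) = x_0. With a = 4, b = -1, x_0 = -8/5, the solution is
  m(t) = x_0 * exp(a t) + (b/a) * (exp(a t) - 1)
       = (-8/5) * exp(4 t) + ((-1)/4) * (exp(4 t) - 1)
       = 1/4 - 37*exp(4*t)/20.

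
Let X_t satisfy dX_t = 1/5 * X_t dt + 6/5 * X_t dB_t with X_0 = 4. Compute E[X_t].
E[X_t] = 4*exp(t/5)

For GBM dX = mu X dt + sigma X dB with X_0 = x_0, apply Itô to Y = log X: dY = (mu - sigma^2/2) dt + sigma dB, so Y_t = log(x_0) + (mu - sigma^2/2) t + sigma B_t and hence X_t = x_0 * exp((mu - sigma^2/2) t + sigma B_t).
With mu = 1/5, sigma = 6/5, x_0 = 4, this gives:
  X_t = 4 * exp((-13/25) * t + (6/5) * B_t).
Since sigma*B_t ~ Normal(0, sigma^2 t), E[exp(sigma*B_t)] = exp(sigma^2 t / 2); so E[X_t] = x_0 * exp((mu - sigma^2/2) t) * exp(sigma^2 t / 2) = x_0 * exp(mu t) = 4*exp(t/5).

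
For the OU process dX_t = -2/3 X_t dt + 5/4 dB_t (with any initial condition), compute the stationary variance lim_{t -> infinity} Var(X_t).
lim Var(X_t) = 75/64

The OU SDE dX = -theta X dt + sigma dB admits the integrating factor exp(theta t): d(exp(theta t) X_t) = sigma exp(theta t) dB_t. Integrating from 0 to t gives X_t = x_0 * exp(-theta t) + sigma * int_0^t exp(-theta (t-s)) dB_s for any initial x_0. The Itô integral has variance (by the Itô isometry) sigma^2 * int_0^t exp(-2 theta (t - s)) ds = sigma^2 * (1 - exp(-2 theta t)) / (2 theta), independent of x_0.
With theta = 2/3, sigma = 5/4:
  Var(X_t) = (5/4)^2 * (1 - exp(-2*2/3 t)) / (2 * 2/3) = 75/64 - 75*exp(-4*t/3)/64.
As t -> infinity, exp(-2*2/3 t) -> 0, so the stationary variance is sigma^2 / (2 theta) = 75/64.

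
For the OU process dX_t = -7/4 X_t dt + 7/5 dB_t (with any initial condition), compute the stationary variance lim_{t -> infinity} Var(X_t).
lim Var(X_t) = 14/25

The OU SDE dX = -theta X dt + sigma dB admits the integrating factor exp(theta t): d(exp(theta t) X_t) = sigma exp(theta t) dB_t. Integrating from 0 to t gives X_t = x_0 * exp(-theta t) + sigma * int_0^t exp(-theta (t-s)) dB_s for any initial x_0. The Itô integral has variance (by the Itô isometry) sigma^2 * int_0^t exp(-2 theta (t - s)) ds = sigma^2 * (1 - exp(-2 theta t)) / (2 theta), independent of x_0.
With theta = 7/4, sigma = 7/5:
  Var(X_t) = (7/5)^2 * (1 - exp(-2*7/4 t)) / (2 * 7/4) = 14/25 - 14*exp(-7*t/2)/25.
As t -> infinity, exp(-2*7/4 t) -> 0, so the stationary variance is sigma^2 / (2 theta) = 14/25.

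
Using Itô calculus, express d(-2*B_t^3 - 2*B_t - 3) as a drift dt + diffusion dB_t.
d(-2*B_t^3 - 2*B_t - 3) = (-6*B_t) dt + (-6*B_t^2 - 2) dB_t

Itô's formula for f(B_t) gives d f(B_t) = f'(B_t) dB_t + (1/2) f''(B_t) dt. Compute derivatives of f(x) = -2*x^3 - 2*x - 3:
  f'(x)  = -6*x^2 - 2
  f''(x) = -12*x
Substitute x = B_t and multiply the f'' term by 1/2:
  drift     = (1/2) * (-12*x) evaluated at B_t = -6*B_t
  diffusion = (-6*x^2 - 2) evaluated at B_t = -6*B_t^2 - 2
Therefore d(-2*B_t^3 - 2*B_t - 3) = (-6*B_t) dt + (-6*B_t^2 - 2) dB_t.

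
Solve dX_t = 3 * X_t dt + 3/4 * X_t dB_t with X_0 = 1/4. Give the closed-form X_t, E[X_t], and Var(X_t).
X_t = 1/4 * exp((87/32) t + (3/4) B_t); E[X_t] = exp(3*t)/4; Var(X_t) = (exp(9*t/16) - 1)*exp(6*t)/16

For GBM dX = mu X dt + sigma X dB with X_0 = x_0, apply Itô to Y = log X: dY = (mu - sigma^2/2) dt + sigma dB, so Y_t = log(x_0) + (mu - sigma^2/2) t + sigma B_t and hence X_t = x_0 * exp((mu - sigma^2/2) t + sigma B_t).
With mu = 3, sigma = 3/4, x_0 = 1/4, this gives:
  X_t = 1/4 * exp((87/32) * t + (3/4) * B_t).
Since sigma*B_t ~ Normal(0, sigma^2 t), E[exp(sigma*B_t)] = exp(sigma^2 t / 2); so E[X_t] = x_0 * exp((mu - sigma^2/2) t) * exp(sigma^2 t / 2) = x_0 * exp(mu t) = exp(3*t)/4.
Var(X_t) = E[X_t^2] - (E[X_t])^2 = x_0^2 * exp(2 mu t) * (exp(sigma^2 t) - 1) = (exp(9*t/16) - 1)*exp(6*t)/16.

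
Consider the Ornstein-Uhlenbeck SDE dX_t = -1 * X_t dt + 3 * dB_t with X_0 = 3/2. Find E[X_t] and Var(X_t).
E[X_t] = 3*exp(-t)/2; Var(X_t) = 9/2 - 9*exp(-2*t)/2

The OU SDE dX = -theta X dt + sigma dB admits the integrating factor exp(theta t): d(exp(theta t) X_t) = sigma exp(theta t) dB_t. Integrating from 0 to t:
  X_t = x_0 * exp(-theta t) + sigma * int_0^t exp(-theta (t-s)) dB_s.
The Itô integral has mean 0 and (by the Itô isometry) variance sigma^2 * int_0^t exp(-2 theta (t - s)) ds = sigma^2 * (1 - exp(-2 theta t)) / (2 theta).
With theta = 1, sigma = 3, x_0 = 3/2:
  E[X_t] = 3/2 * exp(-1 t) = 3*exp(-t)/2
  Var(X_t) = (3)^2 * (1 - exp(-2*1 t)) / (2 * 1) = 9/2 - 9*exp(-2*t)/2.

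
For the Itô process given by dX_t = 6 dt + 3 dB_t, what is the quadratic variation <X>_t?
<X>_t = 9*t

For an Itô process dX_t = a(t) dt + b(t) dB_t, the quadratic variation is <X>_t = int_0^t b(s)^2 ds (the drift term does not contribute). Here b(s) = 3, so
  b(s)^2 = 9.
Integrating from 0 to t:
  <X>_t = int_0^t (9) ds = 9*t.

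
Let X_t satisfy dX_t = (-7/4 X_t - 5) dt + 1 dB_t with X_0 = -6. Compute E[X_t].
E[X_t] = -20/7 - 22*exp(-7*t/4)/7

Taking expectations and using E[dB_t] = 0, the mean m(t) = E[X_t] satisfies the ODE m'(t) = a m(t) + b with m(0) = x_0. With a = -7/4, b = -5, x_0 = -6, the solution is
  m(t) = x_0 * exp(a t) + (b/a) * (exp(a t) - 1)
       = (-6) * exp((-7/4) t) + ((-5)/(-7/4)) * (exp((-7/4) t) - 1)
       = -20/7 - 22*exp(-7*t/4)/7.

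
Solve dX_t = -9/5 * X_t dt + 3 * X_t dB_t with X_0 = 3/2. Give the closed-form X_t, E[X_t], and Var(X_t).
X_t = 3/2 * exp((-63/10) t + (3) B_t); E[X_t] = 3*exp(-9*t/5)/2; Var(X_t) = (9*exp(9*t) - 9)*exp(-18*t/5)/4

For GBM dX = mu X dt + sigma X dB with X_0 = x_0, apply Itô to Y = log X: dY = (mu - sigma^2/2) dt + sigma dB, so Y_t = log(x_0) + (mu - sigma^2/2) t + sigma B_t and hence X_t = x_0 * exp((mu - sigma^2/2) t + sigma B_t).
With mu = -9/5, sigma = 3, x_0 = 3/2, this gives:
  X_t = 3/2 * exp((-63/10) * t + (3) * B_t).
Since sigma*B_t ~ Normal(0, sigma^2 t), E[exp(sigma*B_t)] = exp(sigma^2 t / 2); so E[X_t] = x_0 * exp((mu - sigma^2/2) t) * exp(sigma^2 t / 2) = x_0 * exp(mu t) = 3*exp(-9*t/5)/2.
Var(X_t) = E[X_t^2] - (E[X_t])^2 = x_0^2 * exp(2 mu t) * (exp(sigma^2 t) - 1) = (9*exp(9*t) - 9)*exp(-18*t/5)/4.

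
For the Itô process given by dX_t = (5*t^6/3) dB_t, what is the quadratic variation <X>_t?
<X>_t = 25*t^13/117

For an Itô process dX_t = a(t) dt + b(t) dB_t, the quadratic variation is <X>_t = int_0^t b(s)^2 ds (the drift term does not contribute). Here b(s) = 5*s^6/3, so
  b(s)^2 = 25*s^12/9.
Integrating from 0 to t:
  <X>_t = int_0^t (25*s^12/9) ds = 25*t^13/117.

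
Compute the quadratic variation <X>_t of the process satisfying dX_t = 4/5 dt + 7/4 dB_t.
<X>_t = 49*t/16

For an Itô process dX_t = a(t) dt + b(t) dB_t, the quadratic variation is <X>_t = int_0^t b(s)^2 ds (the drift term does not contribute). Here b(s) = 7/4, so
  b(s)^2 = 49/16.
Integrating from 0 to t:
  <X>_t = int_0^t (49/16) ds = 49*t/16.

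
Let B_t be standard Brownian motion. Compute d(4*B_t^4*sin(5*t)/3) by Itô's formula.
d(4*B_t^4*sin(5*t)/3) = (B_t^2*(20*B_t^2*cos(5*t)/3 + 8*sin(5*t))) dt + (16*B_t^3*sin(5*t)/3) dB_t

Itô's formula for f(t, x): d f(t, B_t) = (f_t + (1/2) f_xx) dt + f_x dB_t. Compute partials of f(t, x) = 4*x^4*sin(5*t)/3:
  f_t(t,x)  = 20*x^4*cos(5*t)/3
  f_x(t,x)  = 16*x^3*sin(5*t)/3
  f_xx(t,x) = 16*x^2*sin(5*t)
Assemble drift = f_t + (1/2) f_xx = x^2*(20*x^2*cos(5*t)/3 + 8*sin(5*t)) and diffusion = f_x = 16*x^3*sin(5*t)/3. Substituting x = B_t:
  d(4*B_t^4*sin(5*t)/3) = (B_t^2*(20*B_t^2*cos(5*t)/3 + 8*sin(5*t))) dt + (16*B_t^3*sin(5*t)/3) dB_t.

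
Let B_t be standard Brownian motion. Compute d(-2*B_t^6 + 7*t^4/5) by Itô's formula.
d(-2*B_t^6 + 7*t^4/5) = (-30*B_t^4 + 28*t^3/5) dt + (-12*B_t^5) dB_t

Itô's formula for f(t, x): d f(t, B_t) = (f_t + (1/2) f_xx) dt + f_x dB_t. Compute partials of f(t, x) = 7*t^4/5 - 2*x^6:
  f_t(t,x)  = 28*t^3/5
  f_x(t,x)  = -12*x^5
  f_xx(t,x) = -60*x^4
Assemble drift = f_t + (1/2) f_xx = 28*t^3/5 - 30*x^4 and diffusion = f_x = -12*x^5. Substituting x = B_t:
  d(-2*B_t^6 + 7*t^4/5) = (-30*B_t^4 + 28*t^3/5) dt + (-12*B_t^5) dB_t.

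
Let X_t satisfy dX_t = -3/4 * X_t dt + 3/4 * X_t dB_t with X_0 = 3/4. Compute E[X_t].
E[X_t] = 3*exp(-3*t/4)/4

For GBM dX = mu X dt + sigma X dB with X_0 = x_0, apply Itô to Y = log X: dY = (mu - sigma^2/2) dt + sigma dB, so Y_t = log(x_0) + (mu - sigma^2/2) t + sigma B_t and hence X_t = x_0 * exp((mu - sigma^2/2) t + sigma B_t).
With mu = -3/4, sigma = 3/4, x_0 = 3/4, this gives:
  X_t = 3/4 * exp((-33/32) * t + (3/4) * B_t).
Since sigma*B_t ~ Normal(0, sigma^2 t), E[exp(sigma*B_t)] = exp(sigma^2 t / 2); so E[X_t] = x_0 * exp((mu - sigma^2/2) t) * exp(sigma^2 t / 2) = x_0 * exp(mu t) = 3*exp(-3*t/4)/4.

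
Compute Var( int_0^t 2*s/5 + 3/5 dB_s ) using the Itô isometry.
Var = t*(4*t^2 + 18*t + 27)/75

The Itô integral of a deterministic integrand f(s) has mean 0 because each increment f(s) * (B_{s+ds} - B_s) has mean 0. By the Itô isometry:
  Var( int_0^t f(s) dB_s ) = E[ (int_0^t f(s) dB_s)^2 ] = int_0^t f(s)^2 ds.
Here f(s) = 2*s/5 + 3/5, so f(s)^2 = (2*s + 3)^2/25. Integrate:
  int_0^t ((2*s + 3)^2/25) ds = t*(4*t^2 + 18*t + 27)/75.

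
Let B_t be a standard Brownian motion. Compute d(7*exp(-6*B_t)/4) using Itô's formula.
d(7*exp(-6*B_t)/4) = (63*exp(-6*B_t)/2) dt + (-21*exp(-6*B_t)/2) dB_t

Itô's formula for f(B_t) gives d f(B_t) = f'(B_t) dB_t + (1/2) f''(B_t) dt. Compute derivatives of f(x) = 7*exp(-6*x)/4:
  f'(x)  = -21*exp(-6*x)/2
  f''(x) = 63*exp(-6*x)
Substitute x = B_t and multiply the f'' term by 1/2:
  drift     = (1/2) * (63*exp(-6*x)) evaluated at B_t = 63*exp(-6*B_t)/2
  diffusion = (-21*exp(-6*x)/2) evaluated at B_t = -21*exp(-6*B_t)/2
Therefore d(7*exp(-6*B_t)/4) = (63*exp(-6*B_t)/2) dt + (-21*exp(-6*B_t)/2) dB_t.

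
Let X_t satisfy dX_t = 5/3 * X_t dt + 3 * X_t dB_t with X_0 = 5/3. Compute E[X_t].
E[X_t] = 5*exp(5*t/3)/3

For GBM dX = mu X dt + sigma X dB with X_0 = x_0, apply Itô to Y = log X: dY = (mu - sigma^2/2) dt + sigma dB, so Y_t = log(x_0) + (mu - sigma^2/2) t + sigma B_t and hence X_t = x_0 * exp((mu - sigma^2/2) t + sigma B_t).
With mu = 5/3, sigma = 3, x_0 = 5/3, this gives:
  X_t = 5/3 * exp((-17/6) * t + (3) * B_t).
Since sigma*B_t ~ Normal(0, sigma^2 t), E[exp(sigma*B_t)] = exp(sigma^2 t / 2); so E[X_t] = x_0 * exp((mu - sigma^2/2) t) * exp(sigma^2 t / 2) = x_0 * exp(mu t) = 5*exp(5*t/3)/3.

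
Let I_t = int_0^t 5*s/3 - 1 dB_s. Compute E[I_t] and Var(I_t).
E[I_t] = 0; Var(I_t) = t*(25*t^2 - 45*t + 27)/27

The Itô integral of a deterministic integrand f(s) has mean 0 because each increment f(s) * (B_{s+ds} - B_s) has mean 0. By the Itô isometry:
  Var( int_0^t f(s) dB_s ) = E[ (int_0^t f(s) dB_s)^2 ] = int_0^t f(s)^2 ds.
Here f(s) = 5*s/3 - 1, so f(s)^2 = (5*s - 3)^2/9. Integrate:
  int_0^t ((5*s - 3)^2/9) ds = t*(25*t^2 - 45*t + 27)/27.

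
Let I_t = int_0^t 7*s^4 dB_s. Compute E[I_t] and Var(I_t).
E[I_t] = 0; Var(I_t) = 49*t^9/9

The Itô integral of a deterministic integrand f(s) has mean 0 because each increment f(s) * (B_{s+ds} - B_s) has mean 0. By the Itô isometry:
  Var( int_0^t f(s) dB_s ) = E[ (int_0^t f(s) dB_s)^2 ] = int_0^t f(s)^2 ds.
Here f(s) = 7*s^4, so f(s)^2 = 49*s^8. Integrate:
  int_0^t (49*s^8) ds = 49*t^9/9.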